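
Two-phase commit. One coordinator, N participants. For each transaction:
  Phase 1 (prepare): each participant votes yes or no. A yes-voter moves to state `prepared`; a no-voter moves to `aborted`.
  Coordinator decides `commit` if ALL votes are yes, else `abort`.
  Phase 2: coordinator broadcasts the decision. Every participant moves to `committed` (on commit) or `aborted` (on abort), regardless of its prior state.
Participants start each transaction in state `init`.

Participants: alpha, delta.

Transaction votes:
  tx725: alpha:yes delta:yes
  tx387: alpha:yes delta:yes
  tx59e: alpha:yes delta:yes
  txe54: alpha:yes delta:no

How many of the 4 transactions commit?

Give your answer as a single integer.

Answer: 3

Derivation:
tx725: all yes -> commit (commits=1)
tx387: all yes -> commit (commits=2)
tx59e: all yes -> commit (commits=3)
txe54: no from delta -> abort (commits=3)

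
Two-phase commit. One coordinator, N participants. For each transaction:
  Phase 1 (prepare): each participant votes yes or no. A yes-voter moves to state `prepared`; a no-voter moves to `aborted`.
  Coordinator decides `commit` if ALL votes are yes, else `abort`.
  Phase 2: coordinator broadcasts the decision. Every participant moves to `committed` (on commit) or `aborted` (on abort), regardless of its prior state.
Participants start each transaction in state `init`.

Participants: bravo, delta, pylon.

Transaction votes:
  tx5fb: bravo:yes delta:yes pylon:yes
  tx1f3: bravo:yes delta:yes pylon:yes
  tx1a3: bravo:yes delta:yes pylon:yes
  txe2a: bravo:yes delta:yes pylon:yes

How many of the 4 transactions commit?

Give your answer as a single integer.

Answer: 4

Derivation:
tx5fb: all yes -> commit (commits=1)
tx1f3: all yes -> commit (commits=2)
tx1a3: all yes -> commit (commits=3)
txe2a: all yes -> commit (commits=4)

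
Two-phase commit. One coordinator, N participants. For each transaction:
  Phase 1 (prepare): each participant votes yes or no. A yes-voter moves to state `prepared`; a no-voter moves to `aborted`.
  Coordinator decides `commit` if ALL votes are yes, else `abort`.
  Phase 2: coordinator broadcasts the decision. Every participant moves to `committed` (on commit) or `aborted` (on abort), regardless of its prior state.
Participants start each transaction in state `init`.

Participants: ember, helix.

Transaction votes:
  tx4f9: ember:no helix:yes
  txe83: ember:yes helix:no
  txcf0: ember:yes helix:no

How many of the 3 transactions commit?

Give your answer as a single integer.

Answer: 0

Derivation:
tx4f9: no from ember -> abort (commits=0)
txe83: no from helix -> abort (commits=0)
txcf0: no from helix -> abort (commits=0)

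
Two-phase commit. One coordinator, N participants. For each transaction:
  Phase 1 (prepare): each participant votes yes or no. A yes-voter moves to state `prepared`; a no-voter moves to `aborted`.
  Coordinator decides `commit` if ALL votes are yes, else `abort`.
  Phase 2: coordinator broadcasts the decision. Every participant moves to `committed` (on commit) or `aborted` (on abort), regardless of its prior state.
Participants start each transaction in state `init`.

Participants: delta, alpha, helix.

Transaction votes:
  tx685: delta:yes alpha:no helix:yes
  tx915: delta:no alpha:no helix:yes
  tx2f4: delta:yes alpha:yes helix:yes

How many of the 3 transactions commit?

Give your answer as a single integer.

tx685: no from alpha -> abort (commits=0)
tx915: no from delta, alpha -> abort (commits=0)
tx2f4: all yes -> commit (commits=1)

Answer: 1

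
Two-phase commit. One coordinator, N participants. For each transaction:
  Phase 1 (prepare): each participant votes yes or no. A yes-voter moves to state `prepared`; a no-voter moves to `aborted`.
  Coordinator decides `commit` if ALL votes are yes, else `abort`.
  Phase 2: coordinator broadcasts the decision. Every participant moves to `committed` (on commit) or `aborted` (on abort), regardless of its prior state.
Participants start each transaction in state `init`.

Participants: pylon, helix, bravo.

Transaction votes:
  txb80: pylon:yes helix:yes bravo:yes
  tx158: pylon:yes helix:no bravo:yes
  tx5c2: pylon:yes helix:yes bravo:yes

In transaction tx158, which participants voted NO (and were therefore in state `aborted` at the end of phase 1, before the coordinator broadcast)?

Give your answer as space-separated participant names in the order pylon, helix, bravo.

Answer: helix

Derivation:
Txn tx158 phase 1: pylon yes -> prepared; helix no -> aborted; bravo yes -> prepared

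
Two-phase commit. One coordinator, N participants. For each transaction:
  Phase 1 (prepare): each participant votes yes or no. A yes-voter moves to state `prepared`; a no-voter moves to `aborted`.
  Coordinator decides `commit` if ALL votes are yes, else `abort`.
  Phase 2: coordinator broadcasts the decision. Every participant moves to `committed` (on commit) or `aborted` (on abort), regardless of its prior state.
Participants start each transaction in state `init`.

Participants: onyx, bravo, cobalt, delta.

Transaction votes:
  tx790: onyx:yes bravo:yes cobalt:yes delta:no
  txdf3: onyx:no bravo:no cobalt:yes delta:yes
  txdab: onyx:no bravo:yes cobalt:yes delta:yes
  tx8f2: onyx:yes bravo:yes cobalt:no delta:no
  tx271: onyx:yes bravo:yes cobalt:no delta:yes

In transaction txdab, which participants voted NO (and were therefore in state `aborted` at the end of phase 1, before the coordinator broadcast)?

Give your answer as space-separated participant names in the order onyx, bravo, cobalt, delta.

Answer: onyx

Derivation:
Txn txdab phase 1: onyx no -> aborted; bravo yes -> prepared; cobalt yes -> prepared; delta yes -> prepared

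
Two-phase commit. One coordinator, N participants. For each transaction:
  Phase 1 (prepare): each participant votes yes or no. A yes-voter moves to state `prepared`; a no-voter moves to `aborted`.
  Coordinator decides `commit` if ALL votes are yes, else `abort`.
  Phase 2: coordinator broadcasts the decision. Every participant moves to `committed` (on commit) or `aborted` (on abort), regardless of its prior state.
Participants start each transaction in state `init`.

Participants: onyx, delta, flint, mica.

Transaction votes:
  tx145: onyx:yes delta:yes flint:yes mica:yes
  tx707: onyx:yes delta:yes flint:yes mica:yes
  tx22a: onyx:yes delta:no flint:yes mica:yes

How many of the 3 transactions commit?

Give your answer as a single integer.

Answer: 2

Derivation:
tx145: all yes -> commit (commits=1)
tx707: all yes -> commit (commits=2)
tx22a: no from delta -> abort (commits=2)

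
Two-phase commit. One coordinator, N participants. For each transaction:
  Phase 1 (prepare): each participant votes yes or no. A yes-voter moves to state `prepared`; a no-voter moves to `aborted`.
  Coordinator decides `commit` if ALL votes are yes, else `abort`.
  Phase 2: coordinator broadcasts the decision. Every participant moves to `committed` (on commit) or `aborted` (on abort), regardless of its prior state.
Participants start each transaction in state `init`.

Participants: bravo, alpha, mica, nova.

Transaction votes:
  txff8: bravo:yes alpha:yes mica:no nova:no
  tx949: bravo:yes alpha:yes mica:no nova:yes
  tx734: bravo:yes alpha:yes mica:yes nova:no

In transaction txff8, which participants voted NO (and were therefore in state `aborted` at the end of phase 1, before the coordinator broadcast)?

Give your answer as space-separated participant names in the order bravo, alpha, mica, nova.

Txn txff8 phase 1: bravo yes -> prepared; alpha yes -> prepared; mica no -> aborted; nova no -> aborted

Answer: mica nova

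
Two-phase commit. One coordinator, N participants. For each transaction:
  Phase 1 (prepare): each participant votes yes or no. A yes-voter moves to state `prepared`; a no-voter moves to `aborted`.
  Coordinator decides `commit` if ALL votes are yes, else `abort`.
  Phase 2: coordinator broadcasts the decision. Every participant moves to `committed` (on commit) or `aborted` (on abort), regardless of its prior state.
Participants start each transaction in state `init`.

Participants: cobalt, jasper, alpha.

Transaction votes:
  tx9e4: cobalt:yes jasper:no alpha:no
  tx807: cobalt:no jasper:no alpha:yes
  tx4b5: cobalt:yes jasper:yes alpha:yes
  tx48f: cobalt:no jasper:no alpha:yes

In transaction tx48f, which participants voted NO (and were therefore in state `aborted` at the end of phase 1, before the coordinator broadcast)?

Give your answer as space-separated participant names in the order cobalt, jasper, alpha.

Txn tx48f phase 1: cobalt no -> aborted; jasper no -> aborted; alpha yes -> prepared

Answer: cobalt jasper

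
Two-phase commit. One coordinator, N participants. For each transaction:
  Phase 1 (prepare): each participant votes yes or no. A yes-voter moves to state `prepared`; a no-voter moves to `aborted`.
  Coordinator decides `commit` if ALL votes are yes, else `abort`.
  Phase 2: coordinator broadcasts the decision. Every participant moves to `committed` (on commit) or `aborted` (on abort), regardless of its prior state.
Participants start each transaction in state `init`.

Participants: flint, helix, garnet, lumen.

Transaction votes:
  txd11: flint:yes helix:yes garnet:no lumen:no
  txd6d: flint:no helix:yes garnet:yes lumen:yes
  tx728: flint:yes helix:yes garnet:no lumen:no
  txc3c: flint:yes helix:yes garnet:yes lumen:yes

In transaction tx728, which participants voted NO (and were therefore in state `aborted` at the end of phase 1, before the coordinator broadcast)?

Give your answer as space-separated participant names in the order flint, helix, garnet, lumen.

Txn tx728 phase 1: flint yes -> prepared; helix yes -> prepared; garnet no -> aborted; lumen no -> aborted

Answer: garnet lumen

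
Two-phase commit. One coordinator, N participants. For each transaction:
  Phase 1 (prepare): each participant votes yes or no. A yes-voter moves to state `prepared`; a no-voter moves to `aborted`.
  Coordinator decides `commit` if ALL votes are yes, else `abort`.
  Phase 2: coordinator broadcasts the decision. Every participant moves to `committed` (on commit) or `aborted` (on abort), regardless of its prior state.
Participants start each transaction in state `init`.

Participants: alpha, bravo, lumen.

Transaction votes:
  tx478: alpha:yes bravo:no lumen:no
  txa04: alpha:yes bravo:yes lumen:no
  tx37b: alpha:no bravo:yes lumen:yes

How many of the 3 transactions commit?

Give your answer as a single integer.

Answer: 0

Derivation:
tx478: no from bravo, lumen -> abort (commits=0)
txa04: no from lumen -> abort (commits=0)
tx37b: no from alpha -> abort (commits=0)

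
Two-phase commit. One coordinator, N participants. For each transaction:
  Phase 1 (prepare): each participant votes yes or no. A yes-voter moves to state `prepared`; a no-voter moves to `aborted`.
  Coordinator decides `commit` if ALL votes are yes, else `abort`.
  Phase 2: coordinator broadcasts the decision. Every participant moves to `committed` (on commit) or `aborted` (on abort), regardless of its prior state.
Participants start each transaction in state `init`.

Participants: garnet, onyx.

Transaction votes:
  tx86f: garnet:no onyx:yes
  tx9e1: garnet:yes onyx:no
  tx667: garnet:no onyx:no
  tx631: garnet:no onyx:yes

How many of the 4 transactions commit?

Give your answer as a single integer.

Answer: 0

Derivation:
tx86f: no from garnet -> abort (commits=0)
tx9e1: no from onyx -> abort (commits=0)
tx667: no from garnet, onyx -> abort (commits=0)
tx631: no from garnet -> abort (commits=0)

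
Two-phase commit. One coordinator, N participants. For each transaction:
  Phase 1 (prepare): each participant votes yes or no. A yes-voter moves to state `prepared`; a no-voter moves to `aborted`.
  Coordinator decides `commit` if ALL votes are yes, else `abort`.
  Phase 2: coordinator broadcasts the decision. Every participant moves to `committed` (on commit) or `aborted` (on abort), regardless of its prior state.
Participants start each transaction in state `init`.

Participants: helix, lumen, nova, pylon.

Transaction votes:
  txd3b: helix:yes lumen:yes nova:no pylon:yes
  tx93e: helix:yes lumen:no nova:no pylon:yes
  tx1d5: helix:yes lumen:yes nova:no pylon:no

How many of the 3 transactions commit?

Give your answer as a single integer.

Answer: 0

Derivation:
txd3b: no from nova -> abort (commits=0)
tx93e: no from lumen, nova -> abort (commits=0)
tx1d5: no from nova, pylon -> abort (commits=0)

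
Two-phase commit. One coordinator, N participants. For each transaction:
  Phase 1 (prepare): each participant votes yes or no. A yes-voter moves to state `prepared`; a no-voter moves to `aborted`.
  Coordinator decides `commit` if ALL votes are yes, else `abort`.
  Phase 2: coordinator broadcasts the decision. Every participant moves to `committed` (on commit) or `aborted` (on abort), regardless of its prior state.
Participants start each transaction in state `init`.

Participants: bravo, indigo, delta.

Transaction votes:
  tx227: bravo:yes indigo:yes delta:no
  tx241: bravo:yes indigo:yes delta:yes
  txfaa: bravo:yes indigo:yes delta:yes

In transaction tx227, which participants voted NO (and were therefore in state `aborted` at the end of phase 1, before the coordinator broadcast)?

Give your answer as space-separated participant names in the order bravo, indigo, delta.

Txn tx227 phase 1: bravo yes -> prepared; indigo yes -> prepared; delta no -> aborted

Answer: delta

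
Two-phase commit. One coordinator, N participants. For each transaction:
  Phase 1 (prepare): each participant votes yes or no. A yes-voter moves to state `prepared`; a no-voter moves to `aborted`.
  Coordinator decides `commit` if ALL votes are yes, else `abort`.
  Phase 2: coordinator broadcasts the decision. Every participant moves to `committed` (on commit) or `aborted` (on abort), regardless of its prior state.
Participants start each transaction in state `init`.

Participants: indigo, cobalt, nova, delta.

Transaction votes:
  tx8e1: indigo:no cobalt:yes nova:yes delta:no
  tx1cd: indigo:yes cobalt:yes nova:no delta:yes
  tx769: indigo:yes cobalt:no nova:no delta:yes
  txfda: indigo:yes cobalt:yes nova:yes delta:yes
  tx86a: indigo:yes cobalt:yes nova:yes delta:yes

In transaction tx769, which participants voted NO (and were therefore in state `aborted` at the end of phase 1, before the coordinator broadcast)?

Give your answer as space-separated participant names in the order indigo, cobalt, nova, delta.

Answer: cobalt nova

Derivation:
Txn tx769 phase 1: indigo yes -> prepared; cobalt no -> aborted; nova no -> aborted; delta yes -> prepared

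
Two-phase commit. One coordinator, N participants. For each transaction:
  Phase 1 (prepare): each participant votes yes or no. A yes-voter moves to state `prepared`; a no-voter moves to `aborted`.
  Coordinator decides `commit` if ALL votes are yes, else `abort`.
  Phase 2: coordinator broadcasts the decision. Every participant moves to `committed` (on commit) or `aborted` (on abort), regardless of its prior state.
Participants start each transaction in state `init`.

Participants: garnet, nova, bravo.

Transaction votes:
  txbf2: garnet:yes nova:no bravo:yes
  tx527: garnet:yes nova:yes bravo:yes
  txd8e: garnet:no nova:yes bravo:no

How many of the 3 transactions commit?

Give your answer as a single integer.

Answer: 1

Derivation:
txbf2: no from nova -> abort (commits=0)
tx527: all yes -> commit (commits=1)
txd8e: no from garnet, bravo -> abort (commits=1)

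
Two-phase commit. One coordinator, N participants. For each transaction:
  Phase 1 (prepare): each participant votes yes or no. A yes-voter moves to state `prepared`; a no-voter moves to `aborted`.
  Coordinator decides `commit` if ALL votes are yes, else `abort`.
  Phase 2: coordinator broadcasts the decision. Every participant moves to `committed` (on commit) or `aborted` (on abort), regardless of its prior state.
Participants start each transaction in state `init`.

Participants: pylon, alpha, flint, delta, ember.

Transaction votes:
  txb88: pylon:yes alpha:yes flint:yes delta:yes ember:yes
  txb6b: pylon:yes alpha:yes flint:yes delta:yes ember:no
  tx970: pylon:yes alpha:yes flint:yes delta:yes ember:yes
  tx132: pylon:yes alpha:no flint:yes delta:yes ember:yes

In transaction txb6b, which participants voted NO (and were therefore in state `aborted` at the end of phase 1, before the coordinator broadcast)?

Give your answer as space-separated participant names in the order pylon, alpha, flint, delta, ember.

Answer: ember

Derivation:
Txn txb6b phase 1: pylon yes -> prepared; alpha yes -> prepared; flint yes -> prepared; delta yes -> prepared; ember no -> aborted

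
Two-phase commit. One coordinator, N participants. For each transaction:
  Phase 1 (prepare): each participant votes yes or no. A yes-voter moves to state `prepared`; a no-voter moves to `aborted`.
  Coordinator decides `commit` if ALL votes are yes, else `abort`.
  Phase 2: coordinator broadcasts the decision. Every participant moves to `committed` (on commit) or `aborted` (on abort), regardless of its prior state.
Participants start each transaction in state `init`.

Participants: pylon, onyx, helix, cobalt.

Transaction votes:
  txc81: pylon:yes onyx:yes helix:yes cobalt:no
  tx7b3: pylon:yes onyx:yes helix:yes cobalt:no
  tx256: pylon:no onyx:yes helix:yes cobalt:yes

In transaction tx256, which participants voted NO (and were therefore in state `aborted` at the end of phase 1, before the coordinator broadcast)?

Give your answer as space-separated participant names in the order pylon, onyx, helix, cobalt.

Answer: pylon

Derivation:
Txn tx256 phase 1: pylon no -> aborted; onyx yes -> prepared; helix yes -> prepared; cobalt yes -> prepared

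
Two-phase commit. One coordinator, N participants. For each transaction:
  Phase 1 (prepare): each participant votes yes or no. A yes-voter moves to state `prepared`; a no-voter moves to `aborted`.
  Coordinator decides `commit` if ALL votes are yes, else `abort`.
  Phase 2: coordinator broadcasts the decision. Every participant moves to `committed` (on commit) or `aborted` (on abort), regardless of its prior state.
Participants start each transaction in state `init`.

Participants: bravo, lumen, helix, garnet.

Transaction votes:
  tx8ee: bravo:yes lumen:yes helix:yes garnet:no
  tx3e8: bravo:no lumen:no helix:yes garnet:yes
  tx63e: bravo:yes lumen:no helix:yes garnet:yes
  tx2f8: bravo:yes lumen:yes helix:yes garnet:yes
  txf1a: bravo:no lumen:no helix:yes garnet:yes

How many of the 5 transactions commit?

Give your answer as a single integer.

tx8ee: no from garnet -> abort (commits=0)
tx3e8: no from bravo, lumen -> abort (commits=0)
tx63e: no from lumen -> abort (commits=0)
tx2f8: all yes -> commit (commits=1)
txf1a: no from bravo, lumen -> abort (commits=1)

Answer: 1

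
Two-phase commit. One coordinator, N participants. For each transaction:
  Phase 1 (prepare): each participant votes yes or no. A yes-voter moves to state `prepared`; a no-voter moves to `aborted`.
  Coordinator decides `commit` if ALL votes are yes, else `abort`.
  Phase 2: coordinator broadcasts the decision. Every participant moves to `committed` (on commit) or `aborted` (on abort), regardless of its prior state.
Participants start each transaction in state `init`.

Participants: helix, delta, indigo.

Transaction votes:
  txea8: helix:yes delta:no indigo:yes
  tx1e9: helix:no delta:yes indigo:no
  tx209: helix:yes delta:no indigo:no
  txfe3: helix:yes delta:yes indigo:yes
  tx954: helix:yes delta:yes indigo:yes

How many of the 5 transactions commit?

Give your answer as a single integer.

Answer: 2

Derivation:
txea8: no from delta -> abort (commits=0)
tx1e9: no from helix, indigo -> abort (commits=0)
tx209: no from delta, indigo -> abort (commits=0)
txfe3: all yes -> commit (commits=1)
tx954: all yes -> commit (commits=2)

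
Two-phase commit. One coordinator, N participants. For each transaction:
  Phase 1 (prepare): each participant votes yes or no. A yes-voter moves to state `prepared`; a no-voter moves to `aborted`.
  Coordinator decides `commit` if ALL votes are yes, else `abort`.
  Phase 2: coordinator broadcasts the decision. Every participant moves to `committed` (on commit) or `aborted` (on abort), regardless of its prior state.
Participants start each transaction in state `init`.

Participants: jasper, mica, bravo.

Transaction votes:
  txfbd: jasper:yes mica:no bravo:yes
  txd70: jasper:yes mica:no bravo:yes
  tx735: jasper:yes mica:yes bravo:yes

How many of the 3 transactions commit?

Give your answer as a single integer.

Answer: 1

Derivation:
txfbd: no from mica -> abort (commits=0)
txd70: no from mica -> abort (commits=0)
tx735: all yes -> commit (commits=1)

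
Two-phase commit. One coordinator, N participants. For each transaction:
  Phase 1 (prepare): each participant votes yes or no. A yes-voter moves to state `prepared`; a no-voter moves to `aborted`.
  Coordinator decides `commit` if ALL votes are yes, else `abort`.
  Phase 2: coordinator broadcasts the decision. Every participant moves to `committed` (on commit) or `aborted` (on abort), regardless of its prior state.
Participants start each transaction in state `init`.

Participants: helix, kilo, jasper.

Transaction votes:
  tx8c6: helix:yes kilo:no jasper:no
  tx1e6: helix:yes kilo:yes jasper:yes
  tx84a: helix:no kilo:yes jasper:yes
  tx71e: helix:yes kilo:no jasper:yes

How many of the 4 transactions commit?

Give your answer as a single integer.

tx8c6: no from kilo, jasper -> abort (commits=0)
tx1e6: all yes -> commit (commits=1)
tx84a: no from helix -> abort (commits=1)
tx71e: no from kilo -> abort (commits=1)

Answer: 1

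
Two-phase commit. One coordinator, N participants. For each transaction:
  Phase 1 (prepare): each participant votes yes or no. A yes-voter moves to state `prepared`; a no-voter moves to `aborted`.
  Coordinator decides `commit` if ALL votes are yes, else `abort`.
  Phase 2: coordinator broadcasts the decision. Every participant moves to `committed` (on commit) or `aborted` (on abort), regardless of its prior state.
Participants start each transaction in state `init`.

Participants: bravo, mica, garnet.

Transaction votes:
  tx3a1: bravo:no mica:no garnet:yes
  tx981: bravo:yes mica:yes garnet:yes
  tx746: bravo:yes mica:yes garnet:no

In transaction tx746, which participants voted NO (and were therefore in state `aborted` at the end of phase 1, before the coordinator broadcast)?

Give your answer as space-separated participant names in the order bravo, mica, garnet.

Answer: garnet

Derivation:
Txn tx746 phase 1: bravo yes -> prepared; mica yes -> prepared; garnet no -> aborted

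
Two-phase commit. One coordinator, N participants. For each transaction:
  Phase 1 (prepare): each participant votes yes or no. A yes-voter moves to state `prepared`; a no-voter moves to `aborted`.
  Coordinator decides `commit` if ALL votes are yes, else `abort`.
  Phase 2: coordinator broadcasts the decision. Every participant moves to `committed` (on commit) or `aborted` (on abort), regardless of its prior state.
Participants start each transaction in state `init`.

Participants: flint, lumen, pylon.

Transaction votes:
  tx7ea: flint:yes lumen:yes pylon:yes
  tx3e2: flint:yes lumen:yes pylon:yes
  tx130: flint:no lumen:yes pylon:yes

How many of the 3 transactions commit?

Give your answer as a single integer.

Answer: 2

Derivation:
tx7ea: all yes -> commit (commits=1)
tx3e2: all yes -> commit (commits=2)
tx130: no from flint -> abort (commits=2)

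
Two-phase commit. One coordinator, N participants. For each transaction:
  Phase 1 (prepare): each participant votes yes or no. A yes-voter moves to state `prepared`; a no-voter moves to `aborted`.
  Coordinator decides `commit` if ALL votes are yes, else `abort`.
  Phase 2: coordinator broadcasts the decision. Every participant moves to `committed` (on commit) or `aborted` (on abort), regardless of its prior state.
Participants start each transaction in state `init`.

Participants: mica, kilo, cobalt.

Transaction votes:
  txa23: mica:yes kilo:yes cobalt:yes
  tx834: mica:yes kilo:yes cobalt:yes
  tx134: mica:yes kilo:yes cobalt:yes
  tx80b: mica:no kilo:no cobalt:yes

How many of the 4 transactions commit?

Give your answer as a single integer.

txa23: all yes -> commit (commits=1)
tx834: all yes -> commit (commits=2)
tx134: all yes -> commit (commits=3)
tx80b: no from mica, kilo -> abort (commits=3)

Answer: 3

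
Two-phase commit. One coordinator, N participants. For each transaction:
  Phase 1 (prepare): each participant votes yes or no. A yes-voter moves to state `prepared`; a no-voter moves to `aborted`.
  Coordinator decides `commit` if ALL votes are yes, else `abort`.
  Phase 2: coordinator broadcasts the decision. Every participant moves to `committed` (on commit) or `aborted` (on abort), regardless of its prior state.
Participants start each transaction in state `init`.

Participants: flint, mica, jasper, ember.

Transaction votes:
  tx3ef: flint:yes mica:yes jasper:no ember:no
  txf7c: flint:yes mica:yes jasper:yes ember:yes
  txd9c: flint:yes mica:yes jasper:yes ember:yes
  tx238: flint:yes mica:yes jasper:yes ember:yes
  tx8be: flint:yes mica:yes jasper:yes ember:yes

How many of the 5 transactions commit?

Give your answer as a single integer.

tx3ef: no from jasper, ember -> abort (commits=0)
txf7c: all yes -> commit (commits=1)
txd9c: all yes -> commit (commits=2)
tx238: all yes -> commit (commits=3)
tx8be: all yes -> commit (commits=4)

Answer: 4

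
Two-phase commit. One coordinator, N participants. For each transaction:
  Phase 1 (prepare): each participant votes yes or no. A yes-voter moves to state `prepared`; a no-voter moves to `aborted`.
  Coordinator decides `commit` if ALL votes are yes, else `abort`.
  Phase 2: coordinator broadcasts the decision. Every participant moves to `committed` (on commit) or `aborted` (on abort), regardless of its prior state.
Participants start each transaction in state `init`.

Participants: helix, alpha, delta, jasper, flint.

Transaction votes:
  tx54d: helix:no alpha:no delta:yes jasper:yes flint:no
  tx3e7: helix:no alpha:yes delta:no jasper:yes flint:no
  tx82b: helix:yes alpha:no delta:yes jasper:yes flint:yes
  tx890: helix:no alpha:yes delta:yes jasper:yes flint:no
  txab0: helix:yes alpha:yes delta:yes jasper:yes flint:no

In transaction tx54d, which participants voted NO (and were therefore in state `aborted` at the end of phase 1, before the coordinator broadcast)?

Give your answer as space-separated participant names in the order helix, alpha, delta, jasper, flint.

Txn tx54d phase 1: helix no -> aborted; alpha no -> aborted; delta yes -> prepared; jasper yes -> prepared; flint no -> aborted

Answer: helix alpha flint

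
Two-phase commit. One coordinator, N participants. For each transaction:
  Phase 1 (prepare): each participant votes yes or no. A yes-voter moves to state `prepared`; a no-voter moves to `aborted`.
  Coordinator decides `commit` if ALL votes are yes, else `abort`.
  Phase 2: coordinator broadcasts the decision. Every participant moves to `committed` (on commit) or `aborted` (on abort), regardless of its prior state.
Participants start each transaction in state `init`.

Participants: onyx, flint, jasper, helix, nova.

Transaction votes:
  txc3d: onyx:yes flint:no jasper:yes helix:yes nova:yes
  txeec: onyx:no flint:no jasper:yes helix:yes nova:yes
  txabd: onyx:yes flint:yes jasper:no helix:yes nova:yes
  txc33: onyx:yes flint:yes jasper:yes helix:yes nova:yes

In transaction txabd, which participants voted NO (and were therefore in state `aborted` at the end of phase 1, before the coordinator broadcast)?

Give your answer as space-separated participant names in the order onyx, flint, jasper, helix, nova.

Txn txabd phase 1: onyx yes -> prepared; flint yes -> prepared; jasper no -> aborted; helix yes -> prepared; nova yes -> prepared

Answer: jasper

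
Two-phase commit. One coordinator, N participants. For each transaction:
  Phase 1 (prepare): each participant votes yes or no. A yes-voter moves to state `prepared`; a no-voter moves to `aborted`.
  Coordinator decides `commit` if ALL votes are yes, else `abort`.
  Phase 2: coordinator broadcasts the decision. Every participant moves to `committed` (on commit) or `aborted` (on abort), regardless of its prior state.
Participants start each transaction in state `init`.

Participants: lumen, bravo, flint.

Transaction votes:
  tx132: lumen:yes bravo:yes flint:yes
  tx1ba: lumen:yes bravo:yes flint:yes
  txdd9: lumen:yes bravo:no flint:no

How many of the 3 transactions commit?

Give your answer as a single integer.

Answer: 2

Derivation:
tx132: all yes -> commit (commits=1)
tx1ba: all yes -> commit (commits=2)
txdd9: no from bravo, flint -> abort (commits=2)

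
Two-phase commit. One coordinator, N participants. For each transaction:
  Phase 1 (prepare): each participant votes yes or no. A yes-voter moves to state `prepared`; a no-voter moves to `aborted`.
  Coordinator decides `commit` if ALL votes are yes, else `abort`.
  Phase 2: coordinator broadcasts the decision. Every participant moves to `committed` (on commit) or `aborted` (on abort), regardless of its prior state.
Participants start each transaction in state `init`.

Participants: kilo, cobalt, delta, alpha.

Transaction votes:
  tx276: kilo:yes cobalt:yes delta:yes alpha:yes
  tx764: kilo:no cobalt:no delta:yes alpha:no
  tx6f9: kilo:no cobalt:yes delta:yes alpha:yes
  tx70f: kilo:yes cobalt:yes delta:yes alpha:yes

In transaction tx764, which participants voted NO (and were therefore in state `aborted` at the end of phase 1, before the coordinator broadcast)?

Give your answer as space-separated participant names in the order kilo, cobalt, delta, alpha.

Answer: kilo cobalt alpha

Derivation:
Txn tx764 phase 1: kilo no -> aborted; cobalt no -> aborted; delta yes -> prepared; alpha no -> aborted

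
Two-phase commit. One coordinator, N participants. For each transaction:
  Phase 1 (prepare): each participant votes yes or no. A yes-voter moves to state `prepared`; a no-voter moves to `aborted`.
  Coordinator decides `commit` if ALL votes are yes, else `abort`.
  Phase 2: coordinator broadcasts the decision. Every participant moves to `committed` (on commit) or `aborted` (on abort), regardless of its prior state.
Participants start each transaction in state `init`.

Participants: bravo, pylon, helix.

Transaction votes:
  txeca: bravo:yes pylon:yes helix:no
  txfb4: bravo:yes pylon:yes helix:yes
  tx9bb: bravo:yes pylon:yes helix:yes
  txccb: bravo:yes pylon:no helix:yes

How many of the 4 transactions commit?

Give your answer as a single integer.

Answer: 2

Derivation:
txeca: no from helix -> abort (commits=0)
txfb4: all yes -> commit (commits=1)
tx9bb: all yes -> commit (commits=2)
txccb: no from pylon -> abort (commits=2)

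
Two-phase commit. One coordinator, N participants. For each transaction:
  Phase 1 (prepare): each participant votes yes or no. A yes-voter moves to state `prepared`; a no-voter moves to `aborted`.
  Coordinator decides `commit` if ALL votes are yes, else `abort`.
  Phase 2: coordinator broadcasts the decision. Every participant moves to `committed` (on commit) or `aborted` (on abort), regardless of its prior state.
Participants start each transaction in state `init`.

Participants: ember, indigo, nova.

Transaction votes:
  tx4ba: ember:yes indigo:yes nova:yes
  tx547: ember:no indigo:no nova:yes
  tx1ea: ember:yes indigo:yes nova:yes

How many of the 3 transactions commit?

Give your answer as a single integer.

Answer: 2

Derivation:
tx4ba: all yes -> commit (commits=1)
tx547: no from ember, indigo -> abort (commits=1)
tx1ea: all yes -> commit (commits=2)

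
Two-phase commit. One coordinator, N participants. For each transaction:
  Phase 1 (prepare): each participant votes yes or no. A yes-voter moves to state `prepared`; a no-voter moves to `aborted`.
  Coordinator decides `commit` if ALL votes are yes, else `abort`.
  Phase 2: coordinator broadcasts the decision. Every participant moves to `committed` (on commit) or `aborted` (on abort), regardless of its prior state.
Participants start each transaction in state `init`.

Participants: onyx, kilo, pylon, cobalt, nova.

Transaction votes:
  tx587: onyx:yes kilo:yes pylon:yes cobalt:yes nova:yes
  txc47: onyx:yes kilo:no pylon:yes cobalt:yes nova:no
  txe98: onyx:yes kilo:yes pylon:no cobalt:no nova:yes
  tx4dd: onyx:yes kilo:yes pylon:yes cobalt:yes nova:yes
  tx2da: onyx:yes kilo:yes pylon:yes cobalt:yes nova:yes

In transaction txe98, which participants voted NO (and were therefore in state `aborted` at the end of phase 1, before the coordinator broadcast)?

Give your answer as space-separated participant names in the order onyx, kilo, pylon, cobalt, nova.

Txn txe98 phase 1: onyx yes -> prepared; kilo yes -> prepared; pylon no -> aborted; cobalt no -> aborted; nova yes -> prepared

Answer: pylon cobalt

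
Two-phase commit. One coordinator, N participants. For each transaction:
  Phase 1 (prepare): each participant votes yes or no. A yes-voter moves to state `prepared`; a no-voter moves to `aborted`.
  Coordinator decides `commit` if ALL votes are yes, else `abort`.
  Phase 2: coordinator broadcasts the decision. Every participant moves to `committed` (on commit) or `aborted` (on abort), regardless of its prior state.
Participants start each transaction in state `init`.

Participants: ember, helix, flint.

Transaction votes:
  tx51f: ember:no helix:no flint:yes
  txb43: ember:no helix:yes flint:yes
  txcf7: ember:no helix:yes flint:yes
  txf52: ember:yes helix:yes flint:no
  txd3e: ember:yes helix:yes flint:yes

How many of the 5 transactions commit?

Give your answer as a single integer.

tx51f: no from ember, helix -> abort (commits=0)
txb43: no from ember -> abort (commits=0)
txcf7: no from ember -> abort (commits=0)
txf52: no from flint -> abort (commits=0)
txd3e: all yes -> commit (commits=1)

Answer: 1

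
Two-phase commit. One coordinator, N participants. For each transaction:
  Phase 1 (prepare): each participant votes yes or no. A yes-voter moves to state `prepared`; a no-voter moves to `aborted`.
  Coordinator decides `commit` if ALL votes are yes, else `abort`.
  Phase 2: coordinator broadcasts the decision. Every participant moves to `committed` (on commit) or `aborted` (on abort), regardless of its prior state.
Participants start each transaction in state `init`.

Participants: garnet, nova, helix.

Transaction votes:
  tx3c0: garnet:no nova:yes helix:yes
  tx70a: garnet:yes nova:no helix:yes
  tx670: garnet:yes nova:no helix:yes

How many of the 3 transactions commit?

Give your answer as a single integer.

Answer: 0

Derivation:
tx3c0: no from garnet -> abort (commits=0)
tx70a: no from nova -> abort (commits=0)
tx670: no from nova -> abort (commits=0)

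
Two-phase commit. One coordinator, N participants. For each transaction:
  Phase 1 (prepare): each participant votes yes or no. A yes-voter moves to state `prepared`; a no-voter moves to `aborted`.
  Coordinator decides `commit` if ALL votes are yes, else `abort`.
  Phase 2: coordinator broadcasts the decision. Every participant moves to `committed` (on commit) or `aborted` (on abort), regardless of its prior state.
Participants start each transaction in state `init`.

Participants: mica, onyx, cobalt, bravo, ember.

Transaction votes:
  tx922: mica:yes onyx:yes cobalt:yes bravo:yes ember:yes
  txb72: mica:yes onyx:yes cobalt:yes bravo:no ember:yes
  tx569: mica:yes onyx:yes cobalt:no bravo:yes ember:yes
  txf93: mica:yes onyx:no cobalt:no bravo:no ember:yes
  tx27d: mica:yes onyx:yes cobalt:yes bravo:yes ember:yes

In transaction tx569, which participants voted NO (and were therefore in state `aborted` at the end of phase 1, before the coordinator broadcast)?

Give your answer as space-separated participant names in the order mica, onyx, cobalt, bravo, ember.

Answer: cobalt

Derivation:
Txn tx569 phase 1: mica yes -> prepared; onyx yes -> prepared; cobalt no -> aborted; bravo yes -> prepared; ember yes -> prepared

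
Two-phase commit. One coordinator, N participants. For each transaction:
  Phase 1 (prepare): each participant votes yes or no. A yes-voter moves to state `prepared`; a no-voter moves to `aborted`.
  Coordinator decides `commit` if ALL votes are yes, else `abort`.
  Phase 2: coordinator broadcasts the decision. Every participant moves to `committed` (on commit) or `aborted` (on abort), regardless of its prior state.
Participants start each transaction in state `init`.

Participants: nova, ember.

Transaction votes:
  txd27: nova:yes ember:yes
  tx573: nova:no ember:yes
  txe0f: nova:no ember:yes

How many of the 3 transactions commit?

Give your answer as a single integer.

txd27: all yes -> commit (commits=1)
tx573: no from nova -> abort (commits=1)
txe0f: no from nova -> abort (commits=1)

Answer: 1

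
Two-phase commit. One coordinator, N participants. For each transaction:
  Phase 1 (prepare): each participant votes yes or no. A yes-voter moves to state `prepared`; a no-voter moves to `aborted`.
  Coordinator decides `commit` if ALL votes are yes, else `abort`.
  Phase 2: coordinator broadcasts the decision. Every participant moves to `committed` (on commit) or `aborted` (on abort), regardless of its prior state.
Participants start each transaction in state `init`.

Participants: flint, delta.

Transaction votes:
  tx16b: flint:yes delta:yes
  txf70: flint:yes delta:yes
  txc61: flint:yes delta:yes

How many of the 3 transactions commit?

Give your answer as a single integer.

tx16b: all yes -> commit (commits=1)
txf70: all yes -> commit (commits=2)
txc61: all yes -> commit (commits=3)

Answer: 3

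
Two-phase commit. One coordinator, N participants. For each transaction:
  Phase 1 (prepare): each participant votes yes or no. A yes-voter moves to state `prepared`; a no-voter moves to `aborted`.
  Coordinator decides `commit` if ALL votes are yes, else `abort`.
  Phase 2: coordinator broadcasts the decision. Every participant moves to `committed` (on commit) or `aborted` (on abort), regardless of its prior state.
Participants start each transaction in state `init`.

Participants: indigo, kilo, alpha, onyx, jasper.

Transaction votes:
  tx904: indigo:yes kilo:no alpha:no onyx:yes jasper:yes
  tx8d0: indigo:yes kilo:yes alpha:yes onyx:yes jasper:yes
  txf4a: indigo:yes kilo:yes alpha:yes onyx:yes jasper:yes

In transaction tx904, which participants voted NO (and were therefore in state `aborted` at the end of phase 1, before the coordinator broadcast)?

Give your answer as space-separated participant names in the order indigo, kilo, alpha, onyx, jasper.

Txn tx904 phase 1: indigo yes -> prepared; kilo no -> aborted; alpha no -> aborted; onyx yes -> prepared; jasper yes -> prepared

Answer: kilo alpha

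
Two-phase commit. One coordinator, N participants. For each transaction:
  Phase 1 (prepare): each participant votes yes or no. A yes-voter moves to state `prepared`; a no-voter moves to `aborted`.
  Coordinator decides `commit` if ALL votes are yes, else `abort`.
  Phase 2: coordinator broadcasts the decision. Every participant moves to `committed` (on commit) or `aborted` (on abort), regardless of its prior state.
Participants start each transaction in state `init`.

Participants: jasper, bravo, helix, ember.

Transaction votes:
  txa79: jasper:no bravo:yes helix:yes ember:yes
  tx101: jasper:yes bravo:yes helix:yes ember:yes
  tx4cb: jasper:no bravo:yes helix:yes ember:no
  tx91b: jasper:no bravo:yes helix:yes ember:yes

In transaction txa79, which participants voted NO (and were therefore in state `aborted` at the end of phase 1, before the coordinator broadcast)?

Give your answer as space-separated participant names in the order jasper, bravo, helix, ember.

Answer: jasper

Derivation:
Txn txa79 phase 1: jasper no -> aborted; bravo yes -> prepared; helix yes -> prepared; ember yes -> prepared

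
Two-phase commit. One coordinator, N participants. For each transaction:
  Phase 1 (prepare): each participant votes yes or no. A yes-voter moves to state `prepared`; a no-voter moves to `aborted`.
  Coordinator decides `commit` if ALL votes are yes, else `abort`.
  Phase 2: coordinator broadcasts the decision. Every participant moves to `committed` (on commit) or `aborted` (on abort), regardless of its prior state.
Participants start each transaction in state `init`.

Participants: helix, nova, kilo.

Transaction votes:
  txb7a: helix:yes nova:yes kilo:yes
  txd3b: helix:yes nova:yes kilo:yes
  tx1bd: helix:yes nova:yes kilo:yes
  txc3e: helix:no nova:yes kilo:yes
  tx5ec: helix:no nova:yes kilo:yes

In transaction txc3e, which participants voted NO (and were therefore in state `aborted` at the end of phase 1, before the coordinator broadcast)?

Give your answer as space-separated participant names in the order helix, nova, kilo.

Answer: helix

Derivation:
Txn txc3e phase 1: helix no -> aborted; nova yes -> prepared; kilo yes -> prepared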